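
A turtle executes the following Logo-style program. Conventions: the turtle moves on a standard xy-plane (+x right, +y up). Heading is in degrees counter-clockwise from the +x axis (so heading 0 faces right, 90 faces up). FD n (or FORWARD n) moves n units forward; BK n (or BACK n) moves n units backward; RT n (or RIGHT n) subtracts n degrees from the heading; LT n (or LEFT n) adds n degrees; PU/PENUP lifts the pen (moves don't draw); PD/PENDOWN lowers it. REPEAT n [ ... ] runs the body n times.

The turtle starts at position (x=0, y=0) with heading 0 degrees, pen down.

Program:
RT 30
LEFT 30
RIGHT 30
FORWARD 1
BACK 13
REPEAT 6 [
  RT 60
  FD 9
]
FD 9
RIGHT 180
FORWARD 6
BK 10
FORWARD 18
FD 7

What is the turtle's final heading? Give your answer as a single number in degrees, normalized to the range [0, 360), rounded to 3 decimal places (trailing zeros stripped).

Answer: 150

Derivation:
Executing turtle program step by step:
Start: pos=(0,0), heading=0, pen down
RT 30: heading 0 -> 330
LT 30: heading 330 -> 0
RT 30: heading 0 -> 330
FD 1: (0,0) -> (0.866,-0.5) [heading=330, draw]
BK 13: (0.866,-0.5) -> (-10.392,6) [heading=330, draw]
REPEAT 6 [
  -- iteration 1/6 --
  RT 60: heading 330 -> 270
  FD 9: (-10.392,6) -> (-10.392,-3) [heading=270, draw]
  -- iteration 2/6 --
  RT 60: heading 270 -> 210
  FD 9: (-10.392,-3) -> (-18.187,-7.5) [heading=210, draw]
  -- iteration 3/6 --
  RT 60: heading 210 -> 150
  FD 9: (-18.187,-7.5) -> (-25.981,-3) [heading=150, draw]
  -- iteration 4/6 --
  RT 60: heading 150 -> 90
  FD 9: (-25.981,-3) -> (-25.981,6) [heading=90, draw]
  -- iteration 5/6 --
  RT 60: heading 90 -> 30
  FD 9: (-25.981,6) -> (-18.187,10.5) [heading=30, draw]
  -- iteration 6/6 --
  RT 60: heading 30 -> 330
  FD 9: (-18.187,10.5) -> (-10.392,6) [heading=330, draw]
]
FD 9: (-10.392,6) -> (-2.598,1.5) [heading=330, draw]
RT 180: heading 330 -> 150
FD 6: (-2.598,1.5) -> (-7.794,4.5) [heading=150, draw]
BK 10: (-7.794,4.5) -> (0.866,-0.5) [heading=150, draw]
FD 18: (0.866,-0.5) -> (-14.722,8.5) [heading=150, draw]
FD 7: (-14.722,8.5) -> (-20.785,12) [heading=150, draw]
Final: pos=(-20.785,12), heading=150, 13 segment(s) drawn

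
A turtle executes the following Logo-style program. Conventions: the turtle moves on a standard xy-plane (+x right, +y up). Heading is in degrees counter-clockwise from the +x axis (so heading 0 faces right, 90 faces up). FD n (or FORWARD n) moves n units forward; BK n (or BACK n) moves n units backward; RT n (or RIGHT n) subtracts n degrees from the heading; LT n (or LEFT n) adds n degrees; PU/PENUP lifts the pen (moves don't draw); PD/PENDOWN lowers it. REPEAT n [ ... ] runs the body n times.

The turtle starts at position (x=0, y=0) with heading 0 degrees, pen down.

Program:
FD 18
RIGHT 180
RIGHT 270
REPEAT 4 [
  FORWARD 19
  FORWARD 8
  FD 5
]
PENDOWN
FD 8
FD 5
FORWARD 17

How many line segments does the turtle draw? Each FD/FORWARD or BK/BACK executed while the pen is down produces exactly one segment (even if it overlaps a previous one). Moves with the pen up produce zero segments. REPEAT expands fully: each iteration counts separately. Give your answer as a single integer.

Answer: 16

Derivation:
Executing turtle program step by step:
Start: pos=(0,0), heading=0, pen down
FD 18: (0,0) -> (18,0) [heading=0, draw]
RT 180: heading 0 -> 180
RT 270: heading 180 -> 270
REPEAT 4 [
  -- iteration 1/4 --
  FD 19: (18,0) -> (18,-19) [heading=270, draw]
  FD 8: (18,-19) -> (18,-27) [heading=270, draw]
  FD 5: (18,-27) -> (18,-32) [heading=270, draw]
  -- iteration 2/4 --
  FD 19: (18,-32) -> (18,-51) [heading=270, draw]
  FD 8: (18,-51) -> (18,-59) [heading=270, draw]
  FD 5: (18,-59) -> (18,-64) [heading=270, draw]
  -- iteration 3/4 --
  FD 19: (18,-64) -> (18,-83) [heading=270, draw]
  FD 8: (18,-83) -> (18,-91) [heading=270, draw]
  FD 5: (18,-91) -> (18,-96) [heading=270, draw]
  -- iteration 4/4 --
  FD 19: (18,-96) -> (18,-115) [heading=270, draw]
  FD 8: (18,-115) -> (18,-123) [heading=270, draw]
  FD 5: (18,-123) -> (18,-128) [heading=270, draw]
]
PD: pen down
FD 8: (18,-128) -> (18,-136) [heading=270, draw]
FD 5: (18,-136) -> (18,-141) [heading=270, draw]
FD 17: (18,-141) -> (18,-158) [heading=270, draw]
Final: pos=(18,-158), heading=270, 16 segment(s) drawn
Segments drawn: 16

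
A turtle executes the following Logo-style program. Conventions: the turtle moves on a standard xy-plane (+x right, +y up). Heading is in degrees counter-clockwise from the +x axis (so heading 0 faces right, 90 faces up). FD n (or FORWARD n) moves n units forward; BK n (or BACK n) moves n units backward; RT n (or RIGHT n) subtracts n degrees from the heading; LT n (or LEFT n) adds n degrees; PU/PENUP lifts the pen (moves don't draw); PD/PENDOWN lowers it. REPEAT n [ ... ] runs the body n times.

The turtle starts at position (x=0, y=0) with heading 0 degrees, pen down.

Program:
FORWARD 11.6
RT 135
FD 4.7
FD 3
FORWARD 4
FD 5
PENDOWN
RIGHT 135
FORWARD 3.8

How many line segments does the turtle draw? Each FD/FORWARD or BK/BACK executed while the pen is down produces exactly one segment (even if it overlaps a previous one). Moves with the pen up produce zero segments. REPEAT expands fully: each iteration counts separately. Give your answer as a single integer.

Answer: 6

Derivation:
Executing turtle program step by step:
Start: pos=(0,0), heading=0, pen down
FD 11.6: (0,0) -> (11.6,0) [heading=0, draw]
RT 135: heading 0 -> 225
FD 4.7: (11.6,0) -> (8.277,-3.323) [heading=225, draw]
FD 3: (8.277,-3.323) -> (6.155,-5.445) [heading=225, draw]
FD 4: (6.155,-5.445) -> (3.327,-8.273) [heading=225, draw]
FD 5: (3.327,-8.273) -> (-0.209,-11.809) [heading=225, draw]
PD: pen down
RT 135: heading 225 -> 90
FD 3.8: (-0.209,-11.809) -> (-0.209,-8.009) [heading=90, draw]
Final: pos=(-0.209,-8.009), heading=90, 6 segment(s) drawn
Segments drawn: 6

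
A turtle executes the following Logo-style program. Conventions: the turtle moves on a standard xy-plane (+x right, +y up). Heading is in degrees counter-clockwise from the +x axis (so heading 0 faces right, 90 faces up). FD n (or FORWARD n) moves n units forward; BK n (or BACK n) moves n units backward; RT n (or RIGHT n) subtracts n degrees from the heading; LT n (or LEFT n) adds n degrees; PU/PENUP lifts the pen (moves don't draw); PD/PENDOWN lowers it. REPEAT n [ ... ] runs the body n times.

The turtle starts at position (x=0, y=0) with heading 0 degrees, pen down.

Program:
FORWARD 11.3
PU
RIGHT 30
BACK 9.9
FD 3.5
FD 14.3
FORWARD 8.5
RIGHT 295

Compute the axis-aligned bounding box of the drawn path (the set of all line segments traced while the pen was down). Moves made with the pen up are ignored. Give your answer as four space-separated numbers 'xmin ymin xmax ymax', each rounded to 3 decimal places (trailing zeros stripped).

Answer: 0 0 11.3 0

Derivation:
Executing turtle program step by step:
Start: pos=(0,0), heading=0, pen down
FD 11.3: (0,0) -> (11.3,0) [heading=0, draw]
PU: pen up
RT 30: heading 0 -> 330
BK 9.9: (11.3,0) -> (2.726,4.95) [heading=330, move]
FD 3.5: (2.726,4.95) -> (5.757,3.2) [heading=330, move]
FD 14.3: (5.757,3.2) -> (18.142,-3.95) [heading=330, move]
FD 8.5: (18.142,-3.95) -> (25.503,-8.2) [heading=330, move]
RT 295: heading 330 -> 35
Final: pos=(25.503,-8.2), heading=35, 1 segment(s) drawn

Segment endpoints: x in {0, 11.3}, y in {0}
xmin=0, ymin=0, xmax=11.3, ymax=0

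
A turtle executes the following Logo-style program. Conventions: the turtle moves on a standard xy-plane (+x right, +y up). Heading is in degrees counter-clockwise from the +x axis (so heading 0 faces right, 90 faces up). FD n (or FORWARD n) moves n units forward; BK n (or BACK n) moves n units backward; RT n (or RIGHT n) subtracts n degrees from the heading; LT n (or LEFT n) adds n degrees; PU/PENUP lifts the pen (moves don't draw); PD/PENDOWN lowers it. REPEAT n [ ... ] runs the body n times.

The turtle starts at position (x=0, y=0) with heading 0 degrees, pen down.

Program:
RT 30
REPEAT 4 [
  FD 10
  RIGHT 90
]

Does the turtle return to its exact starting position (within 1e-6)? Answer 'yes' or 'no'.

Executing turtle program step by step:
Start: pos=(0,0), heading=0, pen down
RT 30: heading 0 -> 330
REPEAT 4 [
  -- iteration 1/4 --
  FD 10: (0,0) -> (8.66,-5) [heading=330, draw]
  RT 90: heading 330 -> 240
  -- iteration 2/4 --
  FD 10: (8.66,-5) -> (3.66,-13.66) [heading=240, draw]
  RT 90: heading 240 -> 150
  -- iteration 3/4 --
  FD 10: (3.66,-13.66) -> (-5,-8.66) [heading=150, draw]
  RT 90: heading 150 -> 60
  -- iteration 4/4 --
  FD 10: (-5,-8.66) -> (0,0) [heading=60, draw]
  RT 90: heading 60 -> 330
]
Final: pos=(0,0), heading=330, 4 segment(s) drawn

Start position: (0, 0)
Final position: (0, 0)
Distance = 0; < 1e-6 -> CLOSED

Answer: yes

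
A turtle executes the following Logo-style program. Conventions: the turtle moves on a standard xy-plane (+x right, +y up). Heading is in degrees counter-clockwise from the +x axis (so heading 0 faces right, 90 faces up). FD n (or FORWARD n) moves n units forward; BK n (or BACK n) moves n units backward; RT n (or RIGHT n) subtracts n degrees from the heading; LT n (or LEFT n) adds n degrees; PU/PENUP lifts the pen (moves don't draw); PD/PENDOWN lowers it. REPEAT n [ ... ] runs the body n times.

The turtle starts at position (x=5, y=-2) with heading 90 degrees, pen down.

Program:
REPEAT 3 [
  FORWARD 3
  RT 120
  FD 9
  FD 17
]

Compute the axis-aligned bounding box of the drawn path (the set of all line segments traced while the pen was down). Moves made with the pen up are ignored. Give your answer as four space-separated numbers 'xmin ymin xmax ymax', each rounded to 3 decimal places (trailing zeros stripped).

Executing turtle program step by step:
Start: pos=(5,-2), heading=90, pen down
REPEAT 3 [
  -- iteration 1/3 --
  FD 3: (5,-2) -> (5,1) [heading=90, draw]
  RT 120: heading 90 -> 330
  FD 9: (5,1) -> (12.794,-3.5) [heading=330, draw]
  FD 17: (12.794,-3.5) -> (27.517,-12) [heading=330, draw]
  -- iteration 2/3 --
  FD 3: (27.517,-12) -> (30.115,-13.5) [heading=330, draw]
  RT 120: heading 330 -> 210
  FD 9: (30.115,-13.5) -> (22.321,-18) [heading=210, draw]
  FD 17: (22.321,-18) -> (7.598,-26.5) [heading=210, draw]
  -- iteration 3/3 --
  FD 3: (7.598,-26.5) -> (5,-28) [heading=210, draw]
  RT 120: heading 210 -> 90
  FD 9: (5,-28) -> (5,-19) [heading=90, draw]
  FD 17: (5,-19) -> (5,-2) [heading=90, draw]
]
Final: pos=(5,-2), heading=90, 9 segment(s) drawn

Segment endpoints: x in {5, 5, 5, 7.598, 12.794, 22.321, 27.517, 30.115}, y in {-28, -26.5, -19, -18, -13.5, -12, -3.5, -2, -2, 1}
xmin=5, ymin=-28, xmax=30.115, ymax=1

Answer: 5 -28 30.115 1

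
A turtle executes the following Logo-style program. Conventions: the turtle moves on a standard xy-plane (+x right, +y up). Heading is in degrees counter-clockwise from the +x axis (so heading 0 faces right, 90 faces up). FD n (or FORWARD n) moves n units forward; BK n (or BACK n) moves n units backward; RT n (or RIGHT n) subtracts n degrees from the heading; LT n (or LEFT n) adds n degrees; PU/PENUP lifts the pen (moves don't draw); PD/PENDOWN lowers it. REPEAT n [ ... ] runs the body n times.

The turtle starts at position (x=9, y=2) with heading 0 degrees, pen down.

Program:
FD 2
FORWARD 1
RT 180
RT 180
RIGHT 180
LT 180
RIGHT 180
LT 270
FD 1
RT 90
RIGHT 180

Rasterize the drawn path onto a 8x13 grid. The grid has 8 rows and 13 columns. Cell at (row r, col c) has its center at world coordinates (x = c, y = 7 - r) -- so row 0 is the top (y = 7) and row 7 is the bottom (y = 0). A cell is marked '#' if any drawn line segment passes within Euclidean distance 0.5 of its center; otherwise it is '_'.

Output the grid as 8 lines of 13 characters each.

Answer: _____________
_____________
_____________
_____________
____________#
_________####
_____________
_____________

Derivation:
Segment 0: (9,2) -> (11,2)
Segment 1: (11,2) -> (12,2)
Segment 2: (12,2) -> (12,3)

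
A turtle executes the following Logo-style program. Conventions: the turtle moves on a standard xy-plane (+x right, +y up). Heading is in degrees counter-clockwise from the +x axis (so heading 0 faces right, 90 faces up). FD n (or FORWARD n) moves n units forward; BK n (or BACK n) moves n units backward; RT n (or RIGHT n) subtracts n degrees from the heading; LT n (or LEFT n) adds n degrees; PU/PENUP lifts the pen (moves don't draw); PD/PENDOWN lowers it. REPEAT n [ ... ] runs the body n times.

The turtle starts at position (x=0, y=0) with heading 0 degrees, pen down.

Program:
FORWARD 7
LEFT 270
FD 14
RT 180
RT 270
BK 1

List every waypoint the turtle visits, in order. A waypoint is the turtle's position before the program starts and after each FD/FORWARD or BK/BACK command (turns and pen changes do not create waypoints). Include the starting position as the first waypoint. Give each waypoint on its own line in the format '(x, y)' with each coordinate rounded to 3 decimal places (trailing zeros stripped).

Answer: (0, 0)
(7, 0)
(7, -14)
(8, -14)

Derivation:
Executing turtle program step by step:
Start: pos=(0,0), heading=0, pen down
FD 7: (0,0) -> (7,0) [heading=0, draw]
LT 270: heading 0 -> 270
FD 14: (7,0) -> (7,-14) [heading=270, draw]
RT 180: heading 270 -> 90
RT 270: heading 90 -> 180
BK 1: (7,-14) -> (8,-14) [heading=180, draw]
Final: pos=(8,-14), heading=180, 3 segment(s) drawn
Waypoints (4 total):
(0, 0)
(7, 0)
(7, -14)
(8, -14)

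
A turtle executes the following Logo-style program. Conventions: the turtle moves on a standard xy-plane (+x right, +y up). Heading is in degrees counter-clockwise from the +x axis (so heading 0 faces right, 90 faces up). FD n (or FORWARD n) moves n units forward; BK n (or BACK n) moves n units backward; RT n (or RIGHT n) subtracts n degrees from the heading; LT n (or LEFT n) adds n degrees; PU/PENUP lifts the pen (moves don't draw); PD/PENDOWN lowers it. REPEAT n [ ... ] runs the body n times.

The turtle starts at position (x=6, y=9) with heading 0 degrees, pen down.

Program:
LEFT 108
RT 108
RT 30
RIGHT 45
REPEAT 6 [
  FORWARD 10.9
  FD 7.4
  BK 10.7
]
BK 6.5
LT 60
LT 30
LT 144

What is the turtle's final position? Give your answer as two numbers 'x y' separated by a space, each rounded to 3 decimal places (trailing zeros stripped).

Answer: 16.12 -28.768

Derivation:
Executing turtle program step by step:
Start: pos=(6,9), heading=0, pen down
LT 108: heading 0 -> 108
RT 108: heading 108 -> 0
RT 30: heading 0 -> 330
RT 45: heading 330 -> 285
REPEAT 6 [
  -- iteration 1/6 --
  FD 10.9: (6,9) -> (8.821,-1.529) [heading=285, draw]
  FD 7.4: (8.821,-1.529) -> (10.736,-8.676) [heading=285, draw]
  BK 10.7: (10.736,-8.676) -> (7.967,1.659) [heading=285, draw]
  -- iteration 2/6 --
  FD 10.9: (7.967,1.659) -> (10.788,-8.87) [heading=285, draw]
  FD 7.4: (10.788,-8.87) -> (12.703,-16.017) [heading=285, draw]
  BK 10.7: (12.703,-16.017) -> (9.934,-5.682) [heading=285, draw]
  -- iteration 3/6 --
  FD 10.9: (9.934,-5.682) -> (12.755,-16.211) [heading=285, draw]
  FD 7.4: (12.755,-16.211) -> (14.67,-23.359) [heading=285, draw]
  BK 10.7: (14.67,-23.359) -> (11.901,-13.023) [heading=285, draw]
  -- iteration 4/6 --
  FD 10.9: (11.901,-13.023) -> (14.722,-23.552) [heading=285, draw]
  FD 7.4: (14.722,-23.552) -> (16.637,-30.7) [heading=285, draw]
  BK 10.7: (16.637,-30.7) -> (13.868,-20.364) [heading=285, draw]
  -- iteration 5/6 --
  FD 10.9: (13.868,-20.364) -> (16.689,-30.893) [heading=285, draw]
  FD 7.4: (16.689,-30.893) -> (18.604,-38.041) [heading=285, draw]
  BK 10.7: (18.604,-38.041) -> (15.835,-27.705) [heading=285, draw]
  -- iteration 6/6 --
  FD 10.9: (15.835,-27.705) -> (18.656,-38.234) [heading=285, draw]
  FD 7.4: (18.656,-38.234) -> (20.572,-45.382) [heading=285, draw]
  BK 10.7: (20.572,-45.382) -> (17.802,-35.046) [heading=285, draw]
]
BK 6.5: (17.802,-35.046) -> (16.12,-28.768) [heading=285, draw]
LT 60: heading 285 -> 345
LT 30: heading 345 -> 15
LT 144: heading 15 -> 159
Final: pos=(16.12,-28.768), heading=159, 19 segment(s) drawn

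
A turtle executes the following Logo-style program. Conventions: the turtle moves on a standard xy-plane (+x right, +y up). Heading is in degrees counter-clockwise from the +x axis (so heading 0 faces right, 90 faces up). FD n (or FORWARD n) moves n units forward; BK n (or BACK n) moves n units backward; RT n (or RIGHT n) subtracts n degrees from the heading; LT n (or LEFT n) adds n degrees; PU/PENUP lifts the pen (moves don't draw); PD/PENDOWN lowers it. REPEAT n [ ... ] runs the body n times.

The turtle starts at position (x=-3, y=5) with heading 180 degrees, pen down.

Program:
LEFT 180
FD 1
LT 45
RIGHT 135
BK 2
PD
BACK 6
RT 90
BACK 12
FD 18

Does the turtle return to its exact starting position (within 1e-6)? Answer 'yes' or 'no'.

Executing turtle program step by step:
Start: pos=(-3,5), heading=180, pen down
LT 180: heading 180 -> 0
FD 1: (-3,5) -> (-2,5) [heading=0, draw]
LT 45: heading 0 -> 45
RT 135: heading 45 -> 270
BK 2: (-2,5) -> (-2,7) [heading=270, draw]
PD: pen down
BK 6: (-2,7) -> (-2,13) [heading=270, draw]
RT 90: heading 270 -> 180
BK 12: (-2,13) -> (10,13) [heading=180, draw]
FD 18: (10,13) -> (-8,13) [heading=180, draw]
Final: pos=(-8,13), heading=180, 5 segment(s) drawn

Start position: (-3, 5)
Final position: (-8, 13)
Distance = 9.434; >= 1e-6 -> NOT closed

Answer: no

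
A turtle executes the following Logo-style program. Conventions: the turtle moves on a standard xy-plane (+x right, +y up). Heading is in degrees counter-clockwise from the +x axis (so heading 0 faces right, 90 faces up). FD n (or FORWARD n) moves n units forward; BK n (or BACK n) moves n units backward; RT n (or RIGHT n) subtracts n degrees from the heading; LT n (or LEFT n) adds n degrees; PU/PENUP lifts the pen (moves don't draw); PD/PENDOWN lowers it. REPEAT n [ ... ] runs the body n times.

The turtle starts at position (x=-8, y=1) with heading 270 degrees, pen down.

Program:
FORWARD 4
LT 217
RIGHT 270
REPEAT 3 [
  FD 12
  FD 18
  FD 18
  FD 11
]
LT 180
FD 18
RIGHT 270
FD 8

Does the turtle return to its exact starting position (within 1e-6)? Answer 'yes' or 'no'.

Executing turtle program step by step:
Start: pos=(-8,1), heading=270, pen down
FD 4: (-8,1) -> (-8,-3) [heading=270, draw]
LT 217: heading 270 -> 127
RT 270: heading 127 -> 217
REPEAT 3 [
  -- iteration 1/3 --
  FD 12: (-8,-3) -> (-17.584,-10.222) [heading=217, draw]
  FD 18: (-17.584,-10.222) -> (-31.959,-21.054) [heading=217, draw]
  FD 18: (-31.959,-21.054) -> (-46.335,-31.887) [heading=217, draw]
  FD 11: (-46.335,-31.887) -> (-55.119,-38.507) [heading=217, draw]
  -- iteration 2/3 --
  FD 12: (-55.119,-38.507) -> (-64.703,-45.729) [heading=217, draw]
  FD 18: (-64.703,-45.729) -> (-79.079,-56.562) [heading=217, draw]
  FD 18: (-79.079,-56.562) -> (-93.454,-67.394) [heading=217, draw]
  FD 11: (-93.454,-67.394) -> (-102.239,-74.014) [heading=217, draw]
  -- iteration 3/3 --
  FD 12: (-102.239,-74.014) -> (-111.823,-81.236) [heading=217, draw]
  FD 18: (-111.823,-81.236) -> (-126.198,-92.069) [heading=217, draw]
  FD 18: (-126.198,-92.069) -> (-140.573,-102.901) [heading=217, draw]
  FD 11: (-140.573,-102.901) -> (-149.358,-109.521) [heading=217, draw]
]
LT 180: heading 217 -> 37
FD 18: (-149.358,-109.521) -> (-134.983,-98.689) [heading=37, draw]
RT 270: heading 37 -> 127
FD 8: (-134.983,-98.689) -> (-139.798,-92.3) [heading=127, draw]
Final: pos=(-139.798,-92.3), heading=127, 15 segment(s) drawn

Start position: (-8, 1)
Final position: (-139.798, -92.3)
Distance = 161.479; >= 1e-6 -> NOT closed

Answer: no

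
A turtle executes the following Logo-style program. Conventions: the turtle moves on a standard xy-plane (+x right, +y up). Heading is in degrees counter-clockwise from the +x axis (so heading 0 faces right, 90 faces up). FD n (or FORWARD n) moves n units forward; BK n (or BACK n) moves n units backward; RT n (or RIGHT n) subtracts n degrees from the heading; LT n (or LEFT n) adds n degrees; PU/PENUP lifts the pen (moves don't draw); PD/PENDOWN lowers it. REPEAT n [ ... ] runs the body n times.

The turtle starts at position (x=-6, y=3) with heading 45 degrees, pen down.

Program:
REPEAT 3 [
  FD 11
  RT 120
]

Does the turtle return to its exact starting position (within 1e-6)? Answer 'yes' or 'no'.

Answer: yes

Derivation:
Executing turtle program step by step:
Start: pos=(-6,3), heading=45, pen down
REPEAT 3 [
  -- iteration 1/3 --
  FD 11: (-6,3) -> (1.778,10.778) [heading=45, draw]
  RT 120: heading 45 -> 285
  -- iteration 2/3 --
  FD 11: (1.778,10.778) -> (4.625,0.153) [heading=285, draw]
  RT 120: heading 285 -> 165
  -- iteration 3/3 --
  FD 11: (4.625,0.153) -> (-6,3) [heading=165, draw]
  RT 120: heading 165 -> 45
]
Final: pos=(-6,3), heading=45, 3 segment(s) drawn

Start position: (-6, 3)
Final position: (-6, 3)
Distance = 0; < 1e-6 -> CLOSED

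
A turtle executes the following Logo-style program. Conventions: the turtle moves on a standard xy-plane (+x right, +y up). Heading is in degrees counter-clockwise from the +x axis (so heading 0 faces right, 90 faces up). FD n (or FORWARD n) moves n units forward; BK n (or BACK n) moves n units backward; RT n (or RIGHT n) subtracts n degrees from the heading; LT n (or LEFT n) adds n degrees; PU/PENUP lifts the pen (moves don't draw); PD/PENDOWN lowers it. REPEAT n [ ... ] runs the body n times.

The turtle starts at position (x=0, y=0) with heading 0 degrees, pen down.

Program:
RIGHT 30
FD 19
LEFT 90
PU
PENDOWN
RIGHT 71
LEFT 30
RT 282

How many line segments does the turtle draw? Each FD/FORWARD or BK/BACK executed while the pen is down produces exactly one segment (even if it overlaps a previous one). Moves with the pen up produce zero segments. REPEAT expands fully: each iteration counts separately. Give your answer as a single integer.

Executing turtle program step by step:
Start: pos=(0,0), heading=0, pen down
RT 30: heading 0 -> 330
FD 19: (0,0) -> (16.454,-9.5) [heading=330, draw]
LT 90: heading 330 -> 60
PU: pen up
PD: pen down
RT 71: heading 60 -> 349
LT 30: heading 349 -> 19
RT 282: heading 19 -> 97
Final: pos=(16.454,-9.5), heading=97, 1 segment(s) drawn
Segments drawn: 1

Answer: 1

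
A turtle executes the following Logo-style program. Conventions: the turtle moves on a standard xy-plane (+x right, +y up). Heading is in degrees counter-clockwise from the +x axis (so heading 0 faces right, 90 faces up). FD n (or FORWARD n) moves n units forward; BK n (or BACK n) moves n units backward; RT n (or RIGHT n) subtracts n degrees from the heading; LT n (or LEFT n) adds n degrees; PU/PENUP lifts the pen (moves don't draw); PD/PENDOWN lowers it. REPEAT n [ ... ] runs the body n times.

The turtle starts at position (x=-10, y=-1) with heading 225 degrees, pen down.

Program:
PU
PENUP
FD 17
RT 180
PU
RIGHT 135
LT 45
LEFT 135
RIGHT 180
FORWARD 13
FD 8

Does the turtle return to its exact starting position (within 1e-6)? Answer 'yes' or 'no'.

Executing turtle program step by step:
Start: pos=(-10,-1), heading=225, pen down
PU: pen up
PU: pen up
FD 17: (-10,-1) -> (-22.021,-13.021) [heading=225, move]
RT 180: heading 225 -> 45
PU: pen up
RT 135: heading 45 -> 270
LT 45: heading 270 -> 315
LT 135: heading 315 -> 90
RT 180: heading 90 -> 270
FD 13: (-22.021,-13.021) -> (-22.021,-26.021) [heading=270, move]
FD 8: (-22.021,-26.021) -> (-22.021,-34.021) [heading=270, move]
Final: pos=(-22.021,-34.021), heading=270, 0 segment(s) drawn

Start position: (-10, -1)
Final position: (-22.021, -34.021)
Distance = 35.141; >= 1e-6 -> NOT closed

Answer: no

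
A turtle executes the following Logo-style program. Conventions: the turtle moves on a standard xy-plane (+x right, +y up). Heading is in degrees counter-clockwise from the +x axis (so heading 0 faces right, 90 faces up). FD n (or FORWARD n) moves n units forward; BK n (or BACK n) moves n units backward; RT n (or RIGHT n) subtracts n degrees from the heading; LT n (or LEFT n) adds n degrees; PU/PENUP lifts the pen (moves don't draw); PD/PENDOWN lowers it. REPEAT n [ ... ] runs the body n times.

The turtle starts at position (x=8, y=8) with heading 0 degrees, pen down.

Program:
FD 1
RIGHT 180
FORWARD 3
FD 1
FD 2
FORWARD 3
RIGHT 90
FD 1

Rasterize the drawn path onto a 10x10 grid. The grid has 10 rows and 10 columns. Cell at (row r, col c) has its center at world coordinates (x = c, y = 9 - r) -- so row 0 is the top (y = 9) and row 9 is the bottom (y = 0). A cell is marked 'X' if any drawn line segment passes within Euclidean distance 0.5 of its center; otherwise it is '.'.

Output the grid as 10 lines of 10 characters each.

Segment 0: (8,8) -> (9,8)
Segment 1: (9,8) -> (6,8)
Segment 2: (6,8) -> (5,8)
Segment 3: (5,8) -> (3,8)
Segment 4: (3,8) -> (0,8)
Segment 5: (0,8) -> (-0,9)

Answer: X.........
XXXXXXXXXX
..........
..........
..........
..........
..........
..........
..........
..........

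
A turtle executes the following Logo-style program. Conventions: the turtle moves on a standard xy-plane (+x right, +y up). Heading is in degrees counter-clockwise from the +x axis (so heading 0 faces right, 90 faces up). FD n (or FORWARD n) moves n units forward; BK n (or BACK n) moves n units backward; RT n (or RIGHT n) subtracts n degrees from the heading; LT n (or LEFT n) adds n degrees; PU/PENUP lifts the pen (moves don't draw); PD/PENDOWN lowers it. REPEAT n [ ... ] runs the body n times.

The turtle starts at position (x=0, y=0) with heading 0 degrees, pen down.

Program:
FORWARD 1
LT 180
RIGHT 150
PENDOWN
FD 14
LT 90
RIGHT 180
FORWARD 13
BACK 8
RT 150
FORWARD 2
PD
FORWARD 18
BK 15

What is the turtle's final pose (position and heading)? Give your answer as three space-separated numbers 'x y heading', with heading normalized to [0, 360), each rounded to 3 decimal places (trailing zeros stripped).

Executing turtle program step by step:
Start: pos=(0,0), heading=0, pen down
FD 1: (0,0) -> (1,0) [heading=0, draw]
LT 180: heading 0 -> 180
RT 150: heading 180 -> 30
PD: pen down
FD 14: (1,0) -> (13.124,7) [heading=30, draw]
LT 90: heading 30 -> 120
RT 180: heading 120 -> 300
FD 13: (13.124,7) -> (19.624,-4.258) [heading=300, draw]
BK 8: (19.624,-4.258) -> (15.624,2.67) [heading=300, draw]
RT 150: heading 300 -> 150
FD 2: (15.624,2.67) -> (13.892,3.67) [heading=150, draw]
PD: pen down
FD 18: (13.892,3.67) -> (-1.696,12.67) [heading=150, draw]
BK 15: (-1.696,12.67) -> (11.294,5.17) [heading=150, draw]
Final: pos=(11.294,5.17), heading=150, 7 segment(s) drawn

Answer: 11.294 5.17 150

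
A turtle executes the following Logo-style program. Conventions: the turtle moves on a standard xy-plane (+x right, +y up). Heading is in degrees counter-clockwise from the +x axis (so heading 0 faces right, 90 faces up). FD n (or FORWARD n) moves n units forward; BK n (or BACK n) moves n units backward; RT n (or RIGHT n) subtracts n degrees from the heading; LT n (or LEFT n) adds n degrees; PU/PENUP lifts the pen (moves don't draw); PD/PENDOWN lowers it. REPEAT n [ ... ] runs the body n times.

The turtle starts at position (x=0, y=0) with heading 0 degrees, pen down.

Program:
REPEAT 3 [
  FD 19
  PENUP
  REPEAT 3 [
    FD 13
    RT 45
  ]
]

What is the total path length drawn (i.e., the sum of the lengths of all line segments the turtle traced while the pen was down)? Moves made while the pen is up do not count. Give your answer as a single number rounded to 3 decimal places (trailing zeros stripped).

Executing turtle program step by step:
Start: pos=(0,0), heading=0, pen down
REPEAT 3 [
  -- iteration 1/3 --
  FD 19: (0,0) -> (19,0) [heading=0, draw]
  PU: pen up
  REPEAT 3 [
    -- iteration 1/3 --
    FD 13: (19,0) -> (32,0) [heading=0, move]
    RT 45: heading 0 -> 315
    -- iteration 2/3 --
    FD 13: (32,0) -> (41.192,-9.192) [heading=315, move]
    RT 45: heading 315 -> 270
    -- iteration 3/3 --
    FD 13: (41.192,-9.192) -> (41.192,-22.192) [heading=270, move]
    RT 45: heading 270 -> 225
  ]
  -- iteration 2/3 --
  FD 19: (41.192,-22.192) -> (27.757,-35.627) [heading=225, move]
  PU: pen up
  REPEAT 3 [
    -- iteration 1/3 --
    FD 13: (27.757,-35.627) -> (18.565,-44.82) [heading=225, move]
    RT 45: heading 225 -> 180
    -- iteration 2/3 --
    FD 13: (18.565,-44.82) -> (5.565,-44.82) [heading=180, move]
    RT 45: heading 180 -> 135
    -- iteration 3/3 --
    FD 13: (5.565,-44.82) -> (-3.627,-35.627) [heading=135, move]
    RT 45: heading 135 -> 90
  ]
  -- iteration 3/3 --
  FD 19: (-3.627,-35.627) -> (-3.627,-16.627) [heading=90, move]
  PU: pen up
  REPEAT 3 [
    -- iteration 1/3 --
    FD 13: (-3.627,-16.627) -> (-3.627,-3.627) [heading=90, move]
    RT 45: heading 90 -> 45
    -- iteration 2/3 --
    FD 13: (-3.627,-3.627) -> (5.565,5.565) [heading=45, move]
    RT 45: heading 45 -> 0
    -- iteration 3/3 --
    FD 13: (5.565,5.565) -> (18.565,5.565) [heading=0, move]
    RT 45: heading 0 -> 315
  ]
]
Final: pos=(18.565,5.565), heading=315, 1 segment(s) drawn

Segment lengths:
  seg 1: (0,0) -> (19,0), length = 19
Total = 19

Answer: 19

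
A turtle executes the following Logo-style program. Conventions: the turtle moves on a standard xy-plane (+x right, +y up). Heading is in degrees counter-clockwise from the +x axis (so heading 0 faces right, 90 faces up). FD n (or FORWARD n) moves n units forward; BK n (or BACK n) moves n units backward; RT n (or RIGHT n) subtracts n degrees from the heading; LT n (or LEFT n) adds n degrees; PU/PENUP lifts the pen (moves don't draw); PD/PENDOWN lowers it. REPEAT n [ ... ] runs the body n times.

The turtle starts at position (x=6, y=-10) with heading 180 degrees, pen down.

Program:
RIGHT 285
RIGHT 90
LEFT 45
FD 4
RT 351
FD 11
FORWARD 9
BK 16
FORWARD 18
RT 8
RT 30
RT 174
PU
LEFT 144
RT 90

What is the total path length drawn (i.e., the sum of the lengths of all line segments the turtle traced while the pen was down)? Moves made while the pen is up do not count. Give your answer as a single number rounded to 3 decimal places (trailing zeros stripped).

Executing turtle program step by step:
Start: pos=(6,-10), heading=180, pen down
RT 285: heading 180 -> 255
RT 90: heading 255 -> 165
LT 45: heading 165 -> 210
FD 4: (6,-10) -> (2.536,-12) [heading=210, draw]
RT 351: heading 210 -> 219
FD 11: (2.536,-12) -> (-6.013,-18.923) [heading=219, draw]
FD 9: (-6.013,-18.923) -> (-13.007,-24.586) [heading=219, draw]
BK 16: (-13.007,-24.586) -> (-0.573,-14.517) [heading=219, draw]
FD 18: (-0.573,-14.517) -> (-14.561,-25.845) [heading=219, draw]
RT 8: heading 219 -> 211
RT 30: heading 211 -> 181
RT 174: heading 181 -> 7
PU: pen up
LT 144: heading 7 -> 151
RT 90: heading 151 -> 61
Final: pos=(-14.561,-25.845), heading=61, 5 segment(s) drawn

Segment lengths:
  seg 1: (6,-10) -> (2.536,-12), length = 4
  seg 2: (2.536,-12) -> (-6.013,-18.923), length = 11
  seg 3: (-6.013,-18.923) -> (-13.007,-24.586), length = 9
  seg 4: (-13.007,-24.586) -> (-0.573,-14.517), length = 16
  seg 5: (-0.573,-14.517) -> (-14.561,-25.845), length = 18
Total = 58

Answer: 58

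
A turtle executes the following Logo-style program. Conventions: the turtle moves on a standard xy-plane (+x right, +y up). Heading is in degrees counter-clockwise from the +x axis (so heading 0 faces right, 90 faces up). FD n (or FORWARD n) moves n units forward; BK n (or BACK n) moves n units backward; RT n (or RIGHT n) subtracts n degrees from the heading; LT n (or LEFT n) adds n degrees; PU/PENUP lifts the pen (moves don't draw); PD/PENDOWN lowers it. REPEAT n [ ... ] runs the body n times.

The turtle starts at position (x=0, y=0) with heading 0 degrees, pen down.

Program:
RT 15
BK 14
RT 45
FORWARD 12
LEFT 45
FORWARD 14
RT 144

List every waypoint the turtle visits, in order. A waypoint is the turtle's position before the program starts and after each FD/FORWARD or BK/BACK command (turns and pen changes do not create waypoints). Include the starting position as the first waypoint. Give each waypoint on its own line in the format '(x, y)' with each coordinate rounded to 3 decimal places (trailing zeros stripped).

Executing turtle program step by step:
Start: pos=(0,0), heading=0, pen down
RT 15: heading 0 -> 345
BK 14: (0,0) -> (-13.523,3.623) [heading=345, draw]
RT 45: heading 345 -> 300
FD 12: (-13.523,3.623) -> (-7.523,-6.769) [heading=300, draw]
LT 45: heading 300 -> 345
FD 14: (-7.523,-6.769) -> (6,-10.392) [heading=345, draw]
RT 144: heading 345 -> 201
Final: pos=(6,-10.392), heading=201, 3 segment(s) drawn
Waypoints (4 total):
(0, 0)
(-13.523, 3.623)
(-7.523, -6.769)
(6, -10.392)

Answer: (0, 0)
(-13.523, 3.623)
(-7.523, -6.769)
(6, -10.392)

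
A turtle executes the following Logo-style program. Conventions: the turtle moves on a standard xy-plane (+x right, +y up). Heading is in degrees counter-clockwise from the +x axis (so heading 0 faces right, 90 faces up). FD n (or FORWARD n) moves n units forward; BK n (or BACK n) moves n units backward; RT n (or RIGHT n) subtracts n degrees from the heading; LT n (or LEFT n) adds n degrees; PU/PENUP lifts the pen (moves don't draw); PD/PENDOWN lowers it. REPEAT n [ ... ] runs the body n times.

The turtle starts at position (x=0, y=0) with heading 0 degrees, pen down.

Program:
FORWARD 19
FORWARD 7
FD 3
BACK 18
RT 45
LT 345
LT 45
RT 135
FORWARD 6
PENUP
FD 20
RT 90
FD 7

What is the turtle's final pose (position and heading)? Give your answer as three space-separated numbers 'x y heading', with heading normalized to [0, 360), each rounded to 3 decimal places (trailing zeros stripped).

Executing turtle program step by step:
Start: pos=(0,0), heading=0, pen down
FD 19: (0,0) -> (19,0) [heading=0, draw]
FD 7: (19,0) -> (26,0) [heading=0, draw]
FD 3: (26,0) -> (29,0) [heading=0, draw]
BK 18: (29,0) -> (11,0) [heading=0, draw]
RT 45: heading 0 -> 315
LT 345: heading 315 -> 300
LT 45: heading 300 -> 345
RT 135: heading 345 -> 210
FD 6: (11,0) -> (5.804,-3) [heading=210, draw]
PU: pen up
FD 20: (5.804,-3) -> (-11.517,-13) [heading=210, move]
RT 90: heading 210 -> 120
FD 7: (-11.517,-13) -> (-15.017,-6.938) [heading=120, move]
Final: pos=(-15.017,-6.938), heading=120, 5 segment(s) drawn

Answer: -15.017 -6.938 120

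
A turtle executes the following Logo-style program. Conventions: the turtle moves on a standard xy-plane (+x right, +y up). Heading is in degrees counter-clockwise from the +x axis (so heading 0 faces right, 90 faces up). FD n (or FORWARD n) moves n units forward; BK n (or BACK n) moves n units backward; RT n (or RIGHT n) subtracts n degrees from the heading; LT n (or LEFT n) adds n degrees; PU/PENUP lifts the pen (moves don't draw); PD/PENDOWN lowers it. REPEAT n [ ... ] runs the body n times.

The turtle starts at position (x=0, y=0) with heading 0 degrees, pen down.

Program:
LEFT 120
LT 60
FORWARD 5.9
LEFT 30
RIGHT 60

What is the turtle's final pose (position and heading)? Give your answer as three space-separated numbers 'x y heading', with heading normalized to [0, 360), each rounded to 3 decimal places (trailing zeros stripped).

Answer: -5.9 0 150

Derivation:
Executing turtle program step by step:
Start: pos=(0,0), heading=0, pen down
LT 120: heading 0 -> 120
LT 60: heading 120 -> 180
FD 5.9: (0,0) -> (-5.9,0) [heading=180, draw]
LT 30: heading 180 -> 210
RT 60: heading 210 -> 150
Final: pos=(-5.9,0), heading=150, 1 segment(s) drawn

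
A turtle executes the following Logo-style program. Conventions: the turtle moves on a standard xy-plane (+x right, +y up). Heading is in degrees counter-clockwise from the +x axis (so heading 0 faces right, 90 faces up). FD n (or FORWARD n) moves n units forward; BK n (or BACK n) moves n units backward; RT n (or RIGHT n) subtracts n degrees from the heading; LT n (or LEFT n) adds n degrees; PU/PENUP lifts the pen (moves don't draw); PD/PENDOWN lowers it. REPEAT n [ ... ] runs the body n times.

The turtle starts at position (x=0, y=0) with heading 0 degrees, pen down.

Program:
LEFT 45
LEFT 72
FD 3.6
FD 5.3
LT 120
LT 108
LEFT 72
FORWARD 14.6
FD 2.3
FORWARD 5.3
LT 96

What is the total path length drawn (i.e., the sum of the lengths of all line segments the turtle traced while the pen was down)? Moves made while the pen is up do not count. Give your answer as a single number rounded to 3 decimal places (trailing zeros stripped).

Answer: 31.1

Derivation:
Executing turtle program step by step:
Start: pos=(0,0), heading=0, pen down
LT 45: heading 0 -> 45
LT 72: heading 45 -> 117
FD 3.6: (0,0) -> (-1.634,3.208) [heading=117, draw]
FD 5.3: (-1.634,3.208) -> (-4.041,7.93) [heading=117, draw]
LT 120: heading 117 -> 237
LT 108: heading 237 -> 345
LT 72: heading 345 -> 57
FD 14.6: (-4.041,7.93) -> (3.911,20.175) [heading=57, draw]
FD 2.3: (3.911,20.175) -> (5.164,22.103) [heading=57, draw]
FD 5.3: (5.164,22.103) -> (8.05,26.548) [heading=57, draw]
LT 96: heading 57 -> 153
Final: pos=(8.05,26.548), heading=153, 5 segment(s) drawn

Segment lengths:
  seg 1: (0,0) -> (-1.634,3.208), length = 3.6
  seg 2: (-1.634,3.208) -> (-4.041,7.93), length = 5.3
  seg 3: (-4.041,7.93) -> (3.911,20.175), length = 14.6
  seg 4: (3.911,20.175) -> (5.164,22.103), length = 2.3
  seg 5: (5.164,22.103) -> (8.05,26.548), length = 5.3
Total = 31.1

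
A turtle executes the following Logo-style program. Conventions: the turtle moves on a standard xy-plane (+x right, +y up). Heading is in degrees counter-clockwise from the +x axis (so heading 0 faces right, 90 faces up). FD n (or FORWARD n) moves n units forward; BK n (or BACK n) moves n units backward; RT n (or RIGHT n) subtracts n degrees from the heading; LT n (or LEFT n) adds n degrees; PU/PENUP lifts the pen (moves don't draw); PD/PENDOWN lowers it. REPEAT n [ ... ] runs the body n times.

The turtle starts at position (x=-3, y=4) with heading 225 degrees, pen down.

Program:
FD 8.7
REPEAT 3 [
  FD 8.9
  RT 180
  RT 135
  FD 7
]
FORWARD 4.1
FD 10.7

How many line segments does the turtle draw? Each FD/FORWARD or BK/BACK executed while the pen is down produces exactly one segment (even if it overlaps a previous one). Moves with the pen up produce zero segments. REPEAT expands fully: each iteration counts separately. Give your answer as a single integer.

Answer: 9

Derivation:
Executing turtle program step by step:
Start: pos=(-3,4), heading=225, pen down
FD 8.7: (-3,4) -> (-9.152,-2.152) [heading=225, draw]
REPEAT 3 [
  -- iteration 1/3 --
  FD 8.9: (-9.152,-2.152) -> (-15.445,-8.445) [heading=225, draw]
  RT 180: heading 225 -> 45
  RT 135: heading 45 -> 270
  FD 7: (-15.445,-8.445) -> (-15.445,-15.445) [heading=270, draw]
  -- iteration 2/3 --
  FD 8.9: (-15.445,-15.445) -> (-15.445,-24.345) [heading=270, draw]
  RT 180: heading 270 -> 90
  RT 135: heading 90 -> 315
  FD 7: (-15.445,-24.345) -> (-10.495,-29.295) [heading=315, draw]
  -- iteration 3/3 --
  FD 8.9: (-10.495,-29.295) -> (-4.202,-35.588) [heading=315, draw]
  RT 180: heading 315 -> 135
  RT 135: heading 135 -> 0
  FD 7: (-4.202,-35.588) -> (2.798,-35.588) [heading=0, draw]
]
FD 4.1: (2.798,-35.588) -> (6.898,-35.588) [heading=0, draw]
FD 10.7: (6.898,-35.588) -> (17.598,-35.588) [heading=0, draw]
Final: pos=(17.598,-35.588), heading=0, 9 segment(s) drawn
Segments drawn: 9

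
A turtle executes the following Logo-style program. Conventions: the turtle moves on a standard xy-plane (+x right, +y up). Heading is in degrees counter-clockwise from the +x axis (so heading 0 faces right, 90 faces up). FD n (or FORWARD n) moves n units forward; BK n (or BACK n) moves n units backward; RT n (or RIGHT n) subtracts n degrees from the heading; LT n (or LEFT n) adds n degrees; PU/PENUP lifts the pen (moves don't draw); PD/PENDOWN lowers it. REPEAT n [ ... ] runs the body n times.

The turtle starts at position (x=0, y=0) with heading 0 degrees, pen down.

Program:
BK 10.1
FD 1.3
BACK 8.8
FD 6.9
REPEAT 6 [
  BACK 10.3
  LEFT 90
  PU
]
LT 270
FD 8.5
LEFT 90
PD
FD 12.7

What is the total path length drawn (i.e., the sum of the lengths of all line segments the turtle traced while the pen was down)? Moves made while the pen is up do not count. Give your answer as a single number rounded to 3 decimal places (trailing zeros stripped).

Executing turtle program step by step:
Start: pos=(0,0), heading=0, pen down
BK 10.1: (0,0) -> (-10.1,0) [heading=0, draw]
FD 1.3: (-10.1,0) -> (-8.8,0) [heading=0, draw]
BK 8.8: (-8.8,0) -> (-17.6,0) [heading=0, draw]
FD 6.9: (-17.6,0) -> (-10.7,0) [heading=0, draw]
REPEAT 6 [
  -- iteration 1/6 --
  BK 10.3: (-10.7,0) -> (-21,0) [heading=0, draw]
  LT 90: heading 0 -> 90
  PU: pen up
  -- iteration 2/6 --
  BK 10.3: (-21,0) -> (-21,-10.3) [heading=90, move]
  LT 90: heading 90 -> 180
  PU: pen up
  -- iteration 3/6 --
  BK 10.3: (-21,-10.3) -> (-10.7,-10.3) [heading=180, move]
  LT 90: heading 180 -> 270
  PU: pen up
  -- iteration 4/6 --
  BK 10.3: (-10.7,-10.3) -> (-10.7,0) [heading=270, move]
  LT 90: heading 270 -> 0
  PU: pen up
  -- iteration 5/6 --
  BK 10.3: (-10.7,0) -> (-21,0) [heading=0, move]
  LT 90: heading 0 -> 90
  PU: pen up
  -- iteration 6/6 --
  BK 10.3: (-21,0) -> (-21,-10.3) [heading=90, move]
  LT 90: heading 90 -> 180
  PU: pen up
]
LT 270: heading 180 -> 90
FD 8.5: (-21,-10.3) -> (-21,-1.8) [heading=90, move]
LT 90: heading 90 -> 180
PD: pen down
FD 12.7: (-21,-1.8) -> (-33.7,-1.8) [heading=180, draw]
Final: pos=(-33.7,-1.8), heading=180, 6 segment(s) drawn

Segment lengths:
  seg 1: (0,0) -> (-10.1,0), length = 10.1
  seg 2: (-10.1,0) -> (-8.8,0), length = 1.3
  seg 3: (-8.8,0) -> (-17.6,0), length = 8.8
  seg 4: (-17.6,0) -> (-10.7,0), length = 6.9
  seg 5: (-10.7,0) -> (-21,0), length = 10.3
  seg 6: (-21,-1.8) -> (-33.7,-1.8), length = 12.7
Total = 50.1

Answer: 50.1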